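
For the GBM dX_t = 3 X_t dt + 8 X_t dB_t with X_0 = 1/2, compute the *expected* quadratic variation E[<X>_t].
E[<X>_t] = 8*exp(70*t)/35 - 8/35

<X>_t = int_0^t (8 * X_s)^2 ds. Taking expectation inside the integral: E[<X>_t] = 8^2 * int_0^t E[X_s^2] ds. For GBM, E[X_s^2] = x_0^2 * exp((2 mu + sigma^2) s). Integrating:
  E[<X>_t] = 8^2 * (1/2)^2 * (exp((2*3 + 8^2) t) - 1) / (2*3 + 8^2)
           = 8^2 * (1/2)^2 * (exp(70 t) - 1) / 70 = 8*exp(70*t)/35 - 8/35.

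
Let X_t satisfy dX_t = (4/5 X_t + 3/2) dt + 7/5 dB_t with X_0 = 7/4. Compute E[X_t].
E[X_t] = 29*exp(4*t/5)/8 - 15/8

Taking expectations and using E[dB_t] = 0, the mean m(t) = E[X_t] satisfies the ODE m'(t) = a m(t) + b with m(0) = x_0. With a = 4/5, b = 3/2, x_0 = 7/4, the solution is
  m(t) = x_0 * exp(a t) + (b/a) * (exp(a t) - 1)
       = (7/4) * exp((4/5) t) + ((3/2)/(4/5)) * (exp((4/5) t) - 1)
       = 29*exp(4*t/5)/8 - 15/8.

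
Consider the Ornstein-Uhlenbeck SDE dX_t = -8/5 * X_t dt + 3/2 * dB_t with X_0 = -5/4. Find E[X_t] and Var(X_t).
E[X_t] = -5*exp(-8*t/5)/4; Var(X_t) = 45/64 - 45*exp(-16*t/5)/64

The OU SDE dX = -theta X dt + sigma dB admits the integrating factor exp(theta t): d(exp(theta t) X_t) = sigma exp(theta t) dB_t. Integrating from 0 to t:
  X_t = x_0 * exp(-theta t) + sigma * int_0^t exp(-theta (t-s)) dB_s.
The Itô integral has mean 0 and (by the Itô isometry) variance sigma^2 * int_0^t exp(-2 theta (t - s)) ds = sigma^2 * (1 - exp(-2 theta t)) / (2 theta).
With theta = 8/5, sigma = 3/2, x_0 = -5/4:
  E[X_t] = -5/4 * exp(-8/5 t) = -5*exp(-8*t/5)/4
  Var(X_t) = (3/2)^2 * (1 - exp(-2*8/5 t)) / (2 * 8/5) = 45/64 - 45*exp(-16*t/5)/64.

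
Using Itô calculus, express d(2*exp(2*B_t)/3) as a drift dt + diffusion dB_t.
d(2*exp(2*B_t)/3) = (4*exp(2*B_t)/3) dt + (4*exp(2*B_t)/3) dB_t

Itô's formula for f(B_t) gives d f(B_t) = f'(B_t) dB_t + (1/2) f''(B_t) dt. Compute derivatives of f(x) = 2*exp(2*x)/3:
  f'(x)  = 4*exp(2*x)/3
  f''(x) = 8*exp(2*x)/3
Substitute x = B_t and multiply the f'' term by 1/2:
  drift     = (1/2) * (8*exp(2*x)/3) evaluated at B_t = 4*exp(2*B_t)/3
  diffusion = (4*exp(2*x)/3) evaluated at B_t = 4*exp(2*B_t)/3
Therefore d(2*exp(2*B_t)/3) = (4*exp(2*B_t)/3) dt + (4*exp(2*B_t)/3) dB_t.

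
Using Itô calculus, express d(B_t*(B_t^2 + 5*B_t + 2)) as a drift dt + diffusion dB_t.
d(B_t*(B_t^2 + 5*B_t + 2)) = (3*B_t + 5) dt + (3*B_t^2 + 10*B_t + 2) dB_t

Itô's formula for f(B_t) gives d f(B_t) = f'(B_t) dB_t + (1/2) f''(B_t) dt. Compute derivatives of f(x) = x*(x^2 + 5*x + 2):
  f'(x)  = 3*x^2 + 10*x + 2
  f''(x) = 6*x + 10
Substitute x = B_t and multiply the f'' term by 1/2:
  drift     = (1/2) * (6*x + 10) evaluated at B_t = 3*B_t + 5
  diffusion = (3*x^2 + 10*x + 2) evaluated at B_t = 3*B_t^2 + 10*B_t + 2
Therefore d(B_t*(B_t^2 + 5*B_t + 2)) = (3*B_t + 5) dt + (3*B_t^2 + 10*B_t + 2) dB_t.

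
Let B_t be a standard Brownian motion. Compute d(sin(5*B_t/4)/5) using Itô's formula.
d(sin(5*B_t/4)/5) = (-5*sin(5*B_t/4)/32) dt + (cos(5*B_t/4)/4) dB_t

Itô's formula for f(B_t) gives d f(B_t) = f'(B_t) dB_t + (1/2) f''(B_t) dt. Compute derivatives of f(x) = sin(5*x/4)/5:
  f'(x)  = cos(5*x/4)/4
  f''(x) = -5*sin(5*x/4)/16
Substitute x = B_t and multiply the f'' term by 1/2:
  drift     = (1/2) * (-5*sin(5*x/4)/16) evaluated at B_t = -5*sin(5*B_t/4)/32
  diffusion = (cos(5*x/4)/4) evaluated at B_t = cos(5*B_t/4)/4
Therefore d(sin(5*B_t/4)/5) = (-5*sin(5*B_t/4)/32) dt + (cos(5*B_t/4)/4) dB_t.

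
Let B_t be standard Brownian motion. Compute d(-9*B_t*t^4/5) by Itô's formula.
d(-9*B_t*t^4/5) = (-36*B_t*t^3/5) dt + (-9*t^4/5) dB_t

Itô's formula for f(t, x): d f(t, B_t) = (f_t + (1/2) f_xx) dt + f_x dB_t. Compute partials of f(t, x) = -9*t^4*x/5:
  f_t(t,x)  = -36*t^3*x/5
  f_x(t,x)  = -9*t^4/5
  f_xx(t,x) = 0
Assemble drift = f_t + (1/2) f_xx = -36*t^3*x/5 and diffusion = f_x = -9*t^4/5. Substituting x = B_t:
  d(-9*B_t*t^4/5) = (-36*B_t*t^3/5) dt + (-9*t^4/5) dB_t.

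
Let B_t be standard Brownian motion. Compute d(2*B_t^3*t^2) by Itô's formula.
d(2*B_t^3*t^2) = (2*B_t*t*(2*B_t^2 + 3*t)) dt + (6*B_t^2*t^2) dB_t

Itô's formula for f(t, x): d f(t, B_t) = (f_t + (1/2) f_xx) dt + f_x dB_t. Compute partials of f(t, x) = 2*t^2*x^3:
  f_t(t,x)  = 4*t*x^3
  f_x(t,x)  = 6*t^2*x^2
  f_xx(t,x) = 12*t^2*x
Assemble drift = f_t + (1/2) f_xx = 2*t*x*(3*t + 2*x^2) and diffusion = f_x = 6*t^2*x^2. Substituting x = B_t:
  d(2*B_t^3*t^2) = (2*B_t*t*(2*B_t^2 + 3*t)) dt + (6*B_t^2*t^2) dB_t.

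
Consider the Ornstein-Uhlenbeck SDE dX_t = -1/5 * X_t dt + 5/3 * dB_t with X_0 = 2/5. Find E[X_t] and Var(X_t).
E[X_t] = 2*exp(-t/5)/5; Var(X_t) = 125/18 - 125*exp(-2*t/5)/18

The OU SDE dX = -theta X dt + sigma dB admits the integrating factor exp(theta t): d(exp(theta t) X_t) = sigma exp(theta t) dB_t. Integrating from 0 to t:
  X_t = x_0 * exp(-theta t) + sigma * int_0^t exp(-theta (t-s)) dB_s.
The Itô integral has mean 0 and (by the Itô isometry) variance sigma^2 * int_0^t exp(-2 theta (t - s)) ds = sigma^2 * (1 - exp(-2 theta t)) / (2 theta).
With theta = 1/5, sigma = 5/3, x_0 = 2/5:
  E[X_t] = 2/5 * exp(-1/5 t) = 2*exp(-t/5)/5
  Var(X_t) = (5/3)^2 * (1 - exp(-2*1/5 t)) / (2 * 1/5) = 125/18 - 125*exp(-2*t/5)/18.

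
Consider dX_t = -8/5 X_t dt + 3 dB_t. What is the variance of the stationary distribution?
lim Var(X_t) = 45/16

The OU SDE dX = -theta X dt + sigma dB admits the integrating factor exp(theta t): d(exp(theta t) X_t) = sigma exp(theta t) dB_t. Integrating from 0 to t gives X_t = x_0 * exp(-theta t) + sigma * int_0^t exp(-theta (t-s)) dB_s for any initial x_0. The Itô integral has variance (by the Itô isometry) sigma^2 * int_0^t exp(-2 theta (t - s)) ds = sigma^2 * (1 - exp(-2 theta t)) / (2 theta), independent of x_0.
With theta = 8/5, sigma = 3:
  Var(X_t) = (3)^2 * (1 - exp(-2*8/5 t)) / (2 * 8/5) = 45/16 - 45*exp(-16*t/5)/16.
As t -> infinity, exp(-2*8/5 t) -> 0, so the stationary variance is sigma^2 / (2 theta) = 45/16.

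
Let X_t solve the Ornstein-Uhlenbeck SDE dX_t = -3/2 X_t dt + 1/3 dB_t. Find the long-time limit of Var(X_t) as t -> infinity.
lim Var(X_t) = 1/27

The OU SDE dX = -theta X dt + sigma dB admits the integrating factor exp(theta t): d(exp(theta t) X_t) = sigma exp(theta t) dB_t. Integrating from 0 to t gives X_t = x_0 * exp(-theta t) + sigma * int_0^t exp(-theta (t-s)) dB_s for any initial x_0. The Itô integral has variance (by the Itô isometry) sigma^2 * int_0^t exp(-2 theta (t - s)) ds = sigma^2 * (1 - exp(-2 theta t)) / (2 theta), independent of x_0.
With theta = 3/2, sigma = 1/3:
  Var(X_t) = (1/3)^2 * (1 - exp(-2*3/2 t)) / (2 * 3/2) = 1/27 - exp(-3*t)/27.
As t -> infinity, exp(-2*3/2 t) -> 0, so the stationary variance is sigma^2 / (2 theta) = 1/27.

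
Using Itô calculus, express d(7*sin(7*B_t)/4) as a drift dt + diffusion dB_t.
d(7*sin(7*B_t)/4) = (-343*sin(7*B_t)/8) dt + (49*cos(7*B_t)/4) dB_t

Itô's formula for f(B_t) gives d f(B_t) = f'(B_t) dB_t + (1/2) f''(B_t) dt. Compute derivatives of f(x) = 7*sin(7*x)/4:
  f'(x)  = 49*cos(7*x)/4
  f''(x) = -343*sin(7*x)/4
Substitute x = B_t and multiply the f'' term by 1/2:
  drift     = (1/2) * (-343*sin(7*x)/4) evaluated at B_t = -343*sin(7*B_t)/8
  diffusion = (49*cos(7*x)/4) evaluated at B_t = 49*cos(7*B_t)/4
Therefore d(7*sin(7*B_t)/4) = (-343*sin(7*B_t)/8) dt + (49*cos(7*B_t)/4) dB_t.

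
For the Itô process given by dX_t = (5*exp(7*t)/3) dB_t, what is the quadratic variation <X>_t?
<X>_t = 25*exp(14*t)/126 - 25/126

For an Itô process dX_t = a(t) dt + b(t) dB_t, the quadratic variation is <X>_t = int_0^t b(s)^2 ds (the drift term does not contribute). Here b(s) = 5*exp(7*s)/3, so
  b(s)^2 = 25*exp(14*s)/9.
Integrating from 0 to t:
  <X>_t = int_0^t (25*exp(14*s)/9) ds = 25*exp(14*t)/126 - 25/126.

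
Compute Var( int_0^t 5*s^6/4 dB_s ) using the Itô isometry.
Var = 25*t^13/208

The Itô integral of a deterministic integrand f(s) has mean 0 because each increment f(s) * (B_{s+ds} - B_s) has mean 0. By the Itô isometry:
  Var( int_0^t f(s) dB_s ) = E[ (int_0^t f(s) dB_s)^2 ] = int_0^t f(s)^2 ds.
Here f(s) = 5*s^6/4, so f(s)^2 = 25*s^12/16. Integrate:
  int_0^t (25*s^12/16) ds = 25*t^13/208.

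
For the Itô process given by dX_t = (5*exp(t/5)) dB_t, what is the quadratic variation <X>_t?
<X>_t = 125*exp(2*t/5)/2 - 125/2

For an Itô process dX_t = a(t) dt + b(t) dB_t, the quadratic variation is <X>_t = int_0^t b(s)^2 ds (the drift term does not contribute). Here b(s) = 5*exp(s/5), so
  b(s)^2 = 25*exp(2*s/5).
Integrating from 0 to t:
  <X>_t = int_0^t (25*exp(2*s/5)) ds = 125*exp(2*t/5)/2 - 125/2.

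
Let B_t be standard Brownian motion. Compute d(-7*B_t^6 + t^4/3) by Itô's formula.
d(-7*B_t^6 + t^4/3) = (-105*B_t^4 + 4*t^3/3) dt + (-42*B_t^5) dB_t

Itô's formula for f(t, x): d f(t, B_t) = (f_t + (1/2) f_xx) dt + f_x dB_t. Compute partials of f(t, x) = t^4/3 - 7*x^6:
  f_t(t,x)  = 4*t^3/3
  f_x(t,x)  = -42*x^5
  f_xx(t,x) = -210*x^4
Assemble drift = f_t + (1/2) f_xx = 4*t^3/3 - 105*x^4 and diffusion = f_x = -42*x^5. Substituting x = B_t:
  d(-7*B_t^6 + t^4/3) = (-105*B_t^4 + 4*t^3/3) dt + (-42*B_t^5) dB_t.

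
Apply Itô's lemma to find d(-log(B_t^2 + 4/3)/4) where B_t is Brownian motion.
d(-log(B_t^2 + 4/3)/4) = (3*(3*B_t^2 - 4)/(4*(3*B_t^2 + 4)^2)) dt + (-3*B_t/(6*B_t^2 + 8)) dB_t

Itô's formula for f(B_t) gives d f(B_t) = f'(B_t) dB_t + (1/2) f''(B_t) dt. Compute derivatives of f(x) = -log(x^2 + 4/3)/4:
  f'(x)  = -3*x/(6*x^2 + 8)
  f''(x) = 3*(3*x^2 - 4)/(2*(3*x^2 + 4)^2)
Substitute x = B_t and multiply the f'' term by 1/2:
  drift     = (1/2) * (3*(3*x^2 - 4)/(2*(3*x^2 + 4)^2)) evaluated at B_t = 3*(3*B_t^2 - 4)/(4*(3*B_t^2 + 4)^2)
  diffusion = (-3*x/(6*x^2 + 8)) evaluated at B_t = -3*B_t/(6*B_t^2 + 8)
Therefore d(-log(B_t^2 + 4/3)/4) = (3*(3*B_t^2 - 4)/(4*(3*B_t^2 + 4)^2)) dt + (-3*B_t/(6*B_t^2 + 8)) dB_t.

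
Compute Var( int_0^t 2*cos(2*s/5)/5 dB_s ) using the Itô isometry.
Var = 2*t/25 + sin(4*t/5)/10

The Itô integral of a deterministic integrand f(s) has mean 0 because each increment f(s) * (B_{s+ds} - B_s) has mean 0. By the Itô isometry:
  Var( int_0^t f(s) dB_s ) = E[ (int_0^t f(s) dB_s)^2 ] = int_0^t f(s)^2 ds.
Here f(s) = 2*cos(2*s/5)/5, so f(s)^2 = 4*cos(2*s/5)^2/25. Integrate:
  int_0^t (4*cos(2*s/5)^2/25) ds = 2*t/25 + sin(4*t/5)/10.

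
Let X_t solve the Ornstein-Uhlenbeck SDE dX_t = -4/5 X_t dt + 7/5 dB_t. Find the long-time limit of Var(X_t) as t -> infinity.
lim Var(X_t) = 49/40

The OU SDE dX = -theta X dt + sigma dB admits the integrating factor exp(theta t): d(exp(theta t) X_t) = sigma exp(theta t) dB_t. Integrating from 0 to t gives X_t = x_0 * exp(-theta t) + sigma * int_0^t exp(-theta (t-s)) dB_s for any initial x_0. The Itô integral has variance (by the Itô isometry) sigma^2 * int_0^t exp(-2 theta (t - s)) ds = sigma^2 * (1 - exp(-2 theta t)) / (2 theta), independent of x_0.
With theta = 4/5, sigma = 7/5:
  Var(X_t) = (7/5)^2 * (1 - exp(-2*4/5 t)) / (2 * 4/5) = 49/40 - 49*exp(-8*t/5)/40.
As t -> infinity, exp(-2*4/5 t) -> 0, so the stationary variance is sigma^2 / (2 theta) = 49/40.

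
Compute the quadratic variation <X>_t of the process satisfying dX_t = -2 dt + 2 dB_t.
<X>_t = 4*t

For an Itô process dX_t = a(t) dt + b(t) dB_t, the quadratic variation is <X>_t = int_0^t b(s)^2 ds (the drift term does not contribute). Here b(s) = 2, so
  b(s)^2 = 4.
Integrating from 0 to t:
  <X>_t = int_0^t (4) ds = 4*t.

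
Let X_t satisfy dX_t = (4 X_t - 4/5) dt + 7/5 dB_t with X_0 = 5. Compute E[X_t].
E[X_t] = 24*exp(4*t)/5 + 1/5

Taking expectations and using E[dB_t] = 0, the mean m(t) = E[X_t] satisfies the ODE m'(t) = a m(t) + b with m(0) = x_0. With a = 4, b = -4/5, x_0 = 5, the solution is
  m(t) = x_0 * exp(a t) + (b/a) * (exp(a t) - 1)
       = 5 * exp(4 t) + ((-4/5)/4) * (exp(4 t) - 1)
       = 24*exp(4*t)/5 + 1/5.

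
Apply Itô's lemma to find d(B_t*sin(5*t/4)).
d(B_t*sin(5*t/4)) = (5*B_t*cos(5*t/4)/4) dt + (sin(5*t/4)) dB_t

Itô's formula for f(t, x): d f(t, B_t) = (f_t + (1/2) f_xx) dt + f_x dB_t. Compute partials of f(t, x) = x*sin(5*t/4):
  f_t(t,x)  = 5*x*cos(5*t/4)/4
  f_x(t,x)  = sin(5*t/4)
  f_xx(t,x) = 0
Assemble drift = f_t + (1/2) f_xx = 5*x*cos(5*t/4)/4 and diffusion = f_x = sin(5*t/4). Substituting x = B_t:
  d(B_t*sin(5*t/4)) = (5*B_t*cos(5*t/4)/4) dt + (sin(5*t/4)) dB_t.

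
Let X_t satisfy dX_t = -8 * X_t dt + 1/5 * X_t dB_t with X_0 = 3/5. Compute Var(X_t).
Var(X_t) = (9*exp(t/25) - 9)*exp(-16*t)/25

For GBM dX = mu X dt + sigma X dB with X_0 = x_0, apply Itô to Y = log X: dY = (mu - sigma^2/2) dt + sigma dB, so Y_t = log(x_0) + (mu - sigma^2/2) t + sigma B_t and hence X_t = x_0 * exp((mu - sigma^2/2) t + sigma B_t).
With mu = -8, sigma = 1/5, x_0 = 3/5, this gives:
  X_t = 3/5 * exp((-401/50) * t + (1/5) * B_t).
Since sigma*B_t ~ Normal(0, sigma^2 t), E[exp(sigma*B_t)] = exp(sigma^2 t / 2); so E[X_t] = x_0 * exp((mu - sigma^2/2) t) * exp(sigma^2 t / 2) = x_0 * exp(mu t) = 3*exp(-8*t)/5.
Var(X_t) = E[X_t^2] - (E[X_t])^2 = x_0^2 * exp(2 mu t) * (exp(sigma^2 t) - 1) = (9*exp(t/25) - 9)*exp(-16*t)/25.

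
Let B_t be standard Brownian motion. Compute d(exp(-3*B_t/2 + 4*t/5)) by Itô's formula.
d(exp(-3*B_t/2 + 4*t/5)) = (77*exp(-3*B_t/2 + 4*t/5)/40) dt + (-3*exp(-3*B_t/2 + 4*t/5)/2) dB_t

Itô's formula for f(t, x): d f(t, B_t) = (f_t + (1/2) f_xx) dt + f_x dB_t. Compute partials of f(t, x) = exp(4*t/5 - 3*x/2):
  f_t(t,x)  = 4*exp(4*t/5 - 3*x/2)/5
  f_x(t,x)  = -3*exp(4*t/5 - 3*x/2)/2
  f_xx(t,x) = 9*exp(4*t/5 - 3*x/2)/4
Assemble drift = f_t + (1/2) f_xx = 77*exp(4*t/5 - 3*x/2)/40 and diffusion = f_x = -3*exp(4*t/5 - 3*x/2)/2. Substituting x = B_t:
  d(exp(-3*B_t/2 + 4*t/5)) = (77*exp(-3*B_t/2 + 4*t/5)/40) dt + (-3*exp(-3*B_t/2 + 4*t/5)/2) dB_t.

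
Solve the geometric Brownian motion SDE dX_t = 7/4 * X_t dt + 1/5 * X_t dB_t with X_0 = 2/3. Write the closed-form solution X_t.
X_t = 2/3 * exp((173/100) * t + (1/5) * B_t)

For GBM dX = mu X dt + sigma X dB with X_0 = x_0, apply Itô to Y = log X: dY = (mu - sigma^2/2) dt + sigma dB, so Y_t = log(x_0) + (mu - sigma^2/2) t + sigma B_t and hence X_t = x_0 * exp((mu - sigma^2/2) t + sigma B_t).
With mu = 7/4, sigma = 1/5, x_0 = 2/3, this gives:
  X_t = 2/3 * exp((173/100) * t + (1/5) * B_t).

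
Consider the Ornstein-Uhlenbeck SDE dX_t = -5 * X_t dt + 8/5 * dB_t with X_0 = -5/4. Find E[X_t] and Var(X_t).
E[X_t] = -5*exp(-5*t)/4; Var(X_t) = 32/125 - 32*exp(-10*t)/125

The OU SDE dX = -theta X dt + sigma dB admits the integrating factor exp(theta t): d(exp(theta t) X_t) = sigma exp(theta t) dB_t. Integrating from 0 to t:
  X_t = x_0 * exp(-theta t) + sigma * int_0^t exp(-theta (t-s)) dB_s.
The Itô integral has mean 0 and (by the Itô isometry) variance sigma^2 * int_0^t exp(-2 theta (t - s)) ds = sigma^2 * (1 - exp(-2 theta t)) / (2 theta).
With theta = 5, sigma = 8/5, x_0 = -5/4:
  E[X_t] = -5/4 * exp(-5 t) = -5*exp(-5*t)/4
  Var(X_t) = (8/5)^2 * (1 - exp(-2*5 t)) / (2 * 5) = 32/125 - 32*exp(-10*t)/125.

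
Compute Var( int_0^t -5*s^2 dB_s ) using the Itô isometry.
Var = 5*t^5

The Itô integral of a deterministic integrand f(s) has mean 0 because each increment f(s) * (B_{s+ds} - B_s) has mean 0. By the Itô isometry:
  Var( int_0^t f(s) dB_s ) = E[ (int_0^t f(s) dB_s)^2 ] = int_0^t f(s)^2 ds.
Here f(s) = -5*s^2, so f(s)^2 = 25*s^4. Integrate:
  int_0^t (25*s^4) ds = 5*t^5.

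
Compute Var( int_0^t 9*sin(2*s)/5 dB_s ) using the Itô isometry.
Var = 81*t/50 - 81*sin(4*t)/200

The Itô integral of a deterministic integrand f(s) has mean 0 because each increment f(s) * (B_{s+ds} - B_s) has mean 0. By the Itô isometry:
  Var( int_0^t f(s) dB_s ) = E[ (int_0^t f(s) dB_s)^2 ] = int_0^t f(s)^2 ds.
Here f(s) = 9*sin(2*s)/5, so f(s)^2 = 81*sin(2*s)^2/25. Integrate:
  int_0^t (81*sin(2*s)^2/25) ds = 81*t/50 - 81*sin(4*t)/200.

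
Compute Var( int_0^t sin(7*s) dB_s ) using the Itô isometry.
Var = t/2 - sin(14*t)/28

The Itô integral of a deterministic integrand f(s) has mean 0 because each increment f(s) * (B_{s+ds} - B_s) has mean 0. By the Itô isometry:
  Var( int_0^t f(s) dB_s ) = E[ (int_0^t f(s) dB_s)^2 ] = int_0^t f(s)^2 ds.
Here f(s) = sin(7*s), so f(s)^2 = sin(7*s)^2. Integrate:
  int_0^t (sin(7*s)^2) ds = t/2 - sin(14*t)/28.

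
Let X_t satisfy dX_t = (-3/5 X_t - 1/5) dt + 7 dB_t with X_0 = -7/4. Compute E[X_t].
E[X_t] = -1/3 - 17*exp(-3*t/5)/12

Taking expectations and using E[dB_t] = 0, the mean m(t) = E[X_t] satisfies the ODE m'(t) = a m(t) + b with m(0) = x_0. With a = -3/5, b = -1/5, x_0 = -7/4, the solution is
  m(t) = x_0 * exp(a t) + (b/a) * (exp(a t) - 1)
       = (-7/4) * exp((-3/5) t) + ((-1/5)/(-3/5)) * (exp((-3/5) t) - 1)
       = -1/3 - 17*exp(-3*t/5)/12.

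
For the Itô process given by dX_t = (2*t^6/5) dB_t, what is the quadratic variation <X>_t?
<X>_t = 4*t^13/325

For an Itô process dX_t = a(t) dt + b(t) dB_t, the quadratic variation is <X>_t = int_0^t b(s)^2 ds (the drift term does not contribute). Here b(s) = 2*s^6/5, so
  b(s)^2 = 4*s^12/25.
Integrating from 0 to t:
  <X>_t = int_0^t (4*s^12/25) ds = 4*t^13/325.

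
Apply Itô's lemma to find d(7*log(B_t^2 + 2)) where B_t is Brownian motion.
d(7*log(B_t^2 + 2)) = (7*(2 - B_t^2)/(B_t^2 + 2)^2) dt + (14*B_t/(B_t^2 + 2)) dB_t

Itô's formula for f(B_t) gives d f(B_t) = f'(B_t) dB_t + (1/2) f''(B_t) dt. Compute derivatives of f(x) = 7*log(x^2 + 2):
  f'(x)  = 14*x/(x^2 + 2)
  f''(x) = 14*(2 - x^2)/(x^2 + 2)^2
Substitute x = B_t and multiply the f'' term by 1/2:
  drift     = (1/2) * (14*(2 - x^2)/(x^2 + 2)^2) evaluated at B_t = 7*(2 - B_t^2)/(B_t^2 + 2)^2
  diffusion = (14*x/(x^2 + 2)) evaluated at B_t = 14*B_t/(B_t^2 + 2)
Therefore d(7*log(B_t^2 + 2)) = (7*(2 - B_t^2)/(B_t^2 + 2)^2) dt + (14*B_t/(B_t^2 + 2)) dB_t.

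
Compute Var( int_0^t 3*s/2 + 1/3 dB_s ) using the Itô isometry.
Var = t*(27*t^2 + 18*t + 4)/36

The Itô integral of a deterministic integrand f(s) has mean 0 because each increment f(s) * (B_{s+ds} - B_s) has mean 0. By the Itô isometry:
  Var( int_0^t f(s) dB_s ) = E[ (int_0^t f(s) dB_s)^2 ] = int_0^t f(s)^2 ds.
Here f(s) = 3*s/2 + 1/3, so f(s)^2 = (9*s + 2)^2/36. Integrate:
  int_0^t ((9*s + 2)^2/36) ds = t*(27*t^2 + 18*t + 4)/36.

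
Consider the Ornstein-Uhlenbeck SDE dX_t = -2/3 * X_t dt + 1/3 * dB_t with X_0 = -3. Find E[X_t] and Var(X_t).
E[X_t] = -3*exp(-2*t/3); Var(X_t) = 1/12 - exp(-4*t/3)/12

The OU SDE dX = -theta X dt + sigma dB admits the integrating factor exp(theta t): d(exp(theta t) X_t) = sigma exp(theta t) dB_t. Integrating from 0 to t:
  X_t = x_0 * exp(-theta t) + sigma * int_0^t exp(-theta (t-s)) dB_s.
The Itô integral has mean 0 and (by the Itô isometry) variance sigma^2 * int_0^t exp(-2 theta (t - s)) ds = sigma^2 * (1 - exp(-2 theta t)) / (2 theta).
With theta = 2/3, sigma = 1/3, x_0 = -3:
  E[X_t] = -3 * exp(-2/3 t) = -3*exp(-2*t/3)
  Var(X_t) = (1/3)^2 * (1 - exp(-2*2/3 t)) / (2 * 2/3) = 1/12 - exp(-4*t/3)/12.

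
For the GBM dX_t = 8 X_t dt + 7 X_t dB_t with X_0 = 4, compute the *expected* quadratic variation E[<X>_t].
E[<X>_t] = 784*exp(65*t)/65 - 784/65

<X>_t = int_0^t (7 * X_s)^2 ds. Taking expectation inside the integral: E[<X>_t] = 7^2 * int_0^t E[X_s^2] ds. For GBM, E[X_s^2] = x_0^2 * exp((2 mu + sigma^2) s). Integrating:
  E[<X>_t] = 7^2 * 4^2 * (exp((2*8 + 7^2) t) - 1) / (2*8 + 7^2)
           = 7^2 * 4^2 * (exp(65 t) - 1) / 65 = 784*exp(65*t)/65 - 784/65.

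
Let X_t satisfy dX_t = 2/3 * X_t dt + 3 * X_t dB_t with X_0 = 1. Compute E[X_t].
E[X_t] = exp(2*t/3)

For GBM dX = mu X dt + sigma X dB with X_0 = x_0, apply Itô to Y = log X: dY = (mu - sigma^2/2) dt + sigma dB, so Y_t = log(x_0) + (mu - sigma^2/2) t + sigma B_t and hence X_t = x_0 * exp((mu - sigma^2/2) t + sigma B_t).
With mu = 2/3, sigma = 3, x_0 = 1, this gives:
  X_t = 1 * exp((-23/6) * t + (3) * B_t).
Since sigma*B_t ~ Normal(0, sigma^2 t), E[exp(sigma*B_t)] = exp(sigma^2 t / 2); so E[X_t] = x_0 * exp((mu - sigma^2/2) t) * exp(sigma^2 t / 2) = x_0 * exp(mu t) = exp(2*t/3).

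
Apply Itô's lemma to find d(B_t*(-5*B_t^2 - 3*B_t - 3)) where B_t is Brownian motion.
d(B_t*(-5*B_t^2 - 3*B_t - 3)) = (-15*B_t - 3) dt + (-15*B_t^2 - 6*B_t - 3) dB_t

Itô's formula for f(B_t) gives d f(B_t) = f'(B_t) dB_t + (1/2) f''(B_t) dt. Compute derivatives of f(x) = x*(-5*x^2 - 3*x - 3):
  f'(x)  = -15*x^2 - 6*x - 3
  f''(x) = -30*x - 6
Substitute x = B_t and multiply the f'' term by 1/2:
  drift     = (1/2) * (-30*x - 6) evaluated at B_t = -15*B_t - 3
  diffusion = (-15*x^2 - 6*x - 3) evaluated at B_t = -15*B_t^2 - 6*B_t - 3
Therefore d(B_t*(-5*B_t^2 - 3*B_t - 3)) = (-15*B_t - 3) dt + (-15*B_t^2 - 6*B_t - 3) dB_t.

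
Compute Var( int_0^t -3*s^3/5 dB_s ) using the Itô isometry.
Var = 9*t^7/175

The Itô integral of a deterministic integrand f(s) has mean 0 because each increment f(s) * (B_{s+ds} - B_s) has mean 0. By the Itô isometry:
  Var( int_0^t f(s) dB_s ) = E[ (int_0^t f(s) dB_s)^2 ] = int_0^t f(s)^2 ds.
Here f(s) = -3*s^3/5, so f(s)^2 = 9*s^6/25. Integrate:
  int_0^t (9*s^6/25) ds = 9*t^7/175.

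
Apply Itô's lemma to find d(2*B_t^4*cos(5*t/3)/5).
d(2*B_t^4*cos(5*t/3)/5) = (2*B_t^2*(-5*B_t^2*sin(5*t/3) + 18*cos(5*t/3))/15) dt + (8*B_t^3*cos(5*t/3)/5) dB_t

Itô's formula for f(t, x): d f(t, B_t) = (f_t + (1/2) f_xx) dt + f_x dB_t. Compute partials of f(t, x) = 2*x^4*cos(5*t/3)/5:
  f_t(t,x)  = -2*x^4*sin(5*t/3)/3
  f_x(t,x)  = 8*x^3*cos(5*t/3)/5
  f_xx(t,x) = 24*x^2*cos(5*t/3)/5
Assemble drift = f_t + (1/2) f_xx = 2*x^2*(-5*x^2*sin(5*t/3) + 18*cos(5*t/3))/15 and diffusion = f_x = 8*x^3*cos(5*t/3)/5. Substituting x = B_t:
  d(2*B_t^4*cos(5*t/3)/5) = (2*B_t^2*(-5*B_t^2*sin(5*t/3) + 18*cos(5*t/3))/15) dt + (8*B_t^3*cos(5*t/3)/5) dB_t.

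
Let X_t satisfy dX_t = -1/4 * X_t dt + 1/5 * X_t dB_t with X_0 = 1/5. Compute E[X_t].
E[X_t] = exp(-t/4)/5

For GBM dX = mu X dt + sigma X dB with X_0 = x_0, apply Itô to Y = log X: dY = (mu - sigma^2/2) dt + sigma dB, so Y_t = log(x_0) + (mu - sigma^2/2) t + sigma B_t and hence X_t = x_0 * exp((mu - sigma^2/2) t + sigma B_t).
With mu = -1/4, sigma = 1/5, x_0 = 1/5, this gives:
  X_t = 1/5 * exp((-27/100) * t + (1/5) * B_t).
Since sigma*B_t ~ Normal(0, sigma^2 t), E[exp(sigma*B_t)] = exp(sigma^2 t / 2); so E[X_t] = x_0 * exp((mu - sigma^2/2) t) * exp(sigma^2 t / 2) = x_0 * exp(mu t) = exp(-t/4)/5.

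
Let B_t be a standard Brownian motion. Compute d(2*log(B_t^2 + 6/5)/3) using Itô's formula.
d(2*log(B_t^2 + 6/5)/3) = (10*(6 - 5*B_t^2)/(3*(5*B_t^2 + 6)^2)) dt + (20*B_t/(3*(5*B_t^2 + 6))) dB_t

Itô's formula for f(B_t) gives d f(B_t) = f'(B_t) dB_t + (1/2) f''(B_t) dt. Compute derivatives of f(x) = 2*log(x^2 + 6/5)/3:
  f'(x)  = 20*x/(3*(5*x^2 + 6))
  f''(x) = 20*(6 - 5*x^2)/(3*(5*x^2 + 6)^2)
Substitute x = B_t and multiply the f'' term by 1/2:
  drift     = (1/2) * (20*(6 - 5*x^2)/(3*(5*x^2 + 6)^2)) evaluated at B_t = 10*(6 - 5*B_t^2)/(3*(5*B_t^2 + 6)^2)
  diffusion = (20*x/(3*(5*x^2 + 6))) evaluated at B_t = 20*B_t/(3*(5*B_t^2 + 6))
Therefore d(2*log(B_t^2 + 6/5)/3) = (10*(6 - 5*B_t^2)/(3*(5*B_t^2 + 6)^2)) dt + (20*B_t/(3*(5*B_t^2 + 6))) dB_t.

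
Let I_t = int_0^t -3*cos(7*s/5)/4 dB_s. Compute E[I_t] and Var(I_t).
E[I_t] = 0; Var(I_t) = 9*t/32 + 45*sin(14*t/5)/448

The Itô integral of a deterministic integrand f(s) has mean 0 because each increment f(s) * (B_{s+ds} - B_s) has mean 0. By the Itô isometry:
  Var( int_0^t f(s) dB_s ) = E[ (int_0^t f(s) dB_s)^2 ] = int_0^t f(s)^2 ds.
Here f(s) = -3*cos(7*s/5)/4, so f(s)^2 = 9*cos(7*s/5)^2/16. Integrate:
  int_0^t (9*cos(7*s/5)^2/16) ds = 9*t/32 + 45*sin(14*t/5)/448.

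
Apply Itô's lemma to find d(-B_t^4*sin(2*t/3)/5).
d(-B_t^4*sin(2*t/3)/5) = (-2*B_t^2*(B_t^2*cos(2*t/3) + 9*sin(2*t/3))/15) dt + (-4*B_t^3*sin(2*t/3)/5) dB_t

Itô's formula for f(t, x): d f(t, B_t) = (f_t + (1/2) f_xx) dt + f_x dB_t. Compute partials of f(t, x) = -x^4*sin(2*t/3)/5:
  f_t(t,x)  = -2*x^4*cos(2*t/3)/15
  f_x(t,x)  = -4*x^3*sin(2*t/3)/5
  f_xx(t,x) = -12*x^2*sin(2*t/3)/5
Assemble drift = f_t + (1/2) f_xx = -2*x^2*(x^2*cos(2*t/3) + 9*sin(2*t/3))/15 and diffusion = f_x = -4*x^3*sin(2*t/3)/5. Substituting x = B_t:
  d(-B_t^4*sin(2*t/3)/5) = (-2*B_t^2*(B_t^2*cos(2*t/3) + 9*sin(2*t/3))/15) dt + (-4*B_t^3*sin(2*t/3)/5) dB_t.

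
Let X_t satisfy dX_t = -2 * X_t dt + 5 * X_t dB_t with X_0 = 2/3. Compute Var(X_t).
Var(X_t) = (4*exp(25*t) - 4)*exp(-4*t)/9

For GBM dX = mu X dt + sigma X dB with X_0 = x_0, apply Itô to Y = log X: dY = (mu - sigma^2/2) dt + sigma dB, so Y_t = log(x_0) + (mu - sigma^2/2) t + sigma B_t and hence X_t = x_0 * exp((mu - sigma^2/2) t + sigma B_t).
With mu = -2, sigma = 5, x_0 = 2/3, this gives:
  X_t = 2/3 * exp((-29/2) * t + (5) * B_t).
Since sigma*B_t ~ Normal(0, sigma^2 t), E[exp(sigma*B_t)] = exp(sigma^2 t / 2); so E[X_t] = x_0 * exp((mu - sigma^2/2) t) * exp(sigma^2 t / 2) = x_0 * exp(mu t) = 2*exp(-2*t)/3.
Var(X_t) = E[X_t^2] - (E[X_t])^2 = x_0^2 * exp(2 mu t) * (exp(sigma^2 t) - 1) = (4*exp(25*t) - 4)*exp(-4*t)/9.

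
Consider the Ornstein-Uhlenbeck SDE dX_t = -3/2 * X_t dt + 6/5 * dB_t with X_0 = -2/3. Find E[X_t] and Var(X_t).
E[X_t] = -2*exp(-3*t/2)/3; Var(X_t) = 12/25 - 12*exp(-3*t)/25

The OU SDE dX = -theta X dt + sigma dB admits the integrating factor exp(theta t): d(exp(theta t) X_t) = sigma exp(theta t) dB_t. Integrating from 0 to t:
  X_t = x_0 * exp(-theta t) + sigma * int_0^t exp(-theta (t-s)) dB_s.
The Itô integral has mean 0 and (by the Itô isometry) variance sigma^2 * int_0^t exp(-2 theta (t - s)) ds = sigma^2 * (1 - exp(-2 theta t)) / (2 theta).
With theta = 3/2, sigma = 6/5, x_0 = -2/3:
  E[X_t] = -2/3 * exp(-3/2 t) = -2*exp(-3*t/2)/3
  Var(X_t) = (6/5)^2 * (1 - exp(-2*3/2 t)) / (2 * 3/2) = 12/25 - 12*exp(-3*t)/25.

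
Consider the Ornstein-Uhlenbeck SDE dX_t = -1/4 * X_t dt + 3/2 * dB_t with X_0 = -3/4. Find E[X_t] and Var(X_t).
E[X_t] = -3*exp(-t/4)/4; Var(X_t) = 9/2 - 9*exp(-t/2)/2

The OU SDE dX = -theta X dt + sigma dB admits the integrating factor exp(theta t): d(exp(theta t) X_t) = sigma exp(theta t) dB_t. Integrating from 0 to t:
  X_t = x_0 * exp(-theta t) + sigma * int_0^t exp(-theta (t-s)) dB_s.
The Itô integral has mean 0 and (by the Itô isometry) variance sigma^2 * int_0^t exp(-2 theta (t - s)) ds = sigma^2 * (1 - exp(-2 theta t)) / (2 theta).
With theta = 1/4, sigma = 3/2, x_0 = -3/4:
  E[X_t] = -3/4 * exp(-1/4 t) = -3*exp(-t/4)/4
  Var(X_t) = (3/2)^2 * (1 - exp(-2*1/4 t)) / (2 * 1/4) = 9/2 - 9*exp(-t/2)/2.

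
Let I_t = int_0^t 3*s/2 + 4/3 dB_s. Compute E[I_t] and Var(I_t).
E[I_t] = 0; Var(I_t) = t*(27*t^2 + 72*t + 64)/36

The Itô integral of a deterministic integrand f(s) has mean 0 because each increment f(s) * (B_{s+ds} - B_s) has mean 0. By the Itô isometry:
  Var( int_0^t f(s) dB_s ) = E[ (int_0^t f(s) dB_s)^2 ] = int_0^t f(s)^2 ds.
Here f(s) = 3*s/2 + 4/3, so f(s)^2 = (9*s + 8)^2/36. Integrate:
  int_0^t ((9*s + 8)^2/36) ds = t*(27*t^2 + 72*t + 64)/36.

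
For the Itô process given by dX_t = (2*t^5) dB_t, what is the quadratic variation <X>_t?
<X>_t = 4*t^11/11

For an Itô process dX_t = a(t) dt + b(t) dB_t, the quadratic variation is <X>_t = int_0^t b(s)^2 ds (the drift term does not contribute). Here b(s) = 2*s^5, so
  b(s)^2 = 4*s^10.
Integrating from 0 to t:
  <X>_t = int_0^t (4*s^10) ds = 4*t^11/11.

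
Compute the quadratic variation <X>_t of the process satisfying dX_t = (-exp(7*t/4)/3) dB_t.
<X>_t = 2*exp(7*t/2)/63 - 2/63

For an Itô process dX_t = a(t) dt + b(t) dB_t, the quadratic variation is <X>_t = int_0^t b(s)^2 ds (the drift term does not contribute). Here b(s) = -exp(7*s/4)/3, so
  b(s)^2 = exp(7*s/2)/9.
Integrating from 0 to t:
  <X>_t = int_0^t (exp(7*s/2)/9) ds = 2*exp(7*t/2)/63 - 2/63.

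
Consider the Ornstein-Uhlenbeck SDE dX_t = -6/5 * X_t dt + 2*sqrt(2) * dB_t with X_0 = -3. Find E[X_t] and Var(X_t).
E[X_t] = -3*exp(-6*t/5); Var(X_t) = 10/3 - 10*exp(-12*t/5)/3

The OU SDE dX = -theta X dt + sigma dB admits the integrating factor exp(theta t): d(exp(theta t) X_t) = sigma exp(theta t) dB_t. Integrating from 0 to t:
  X_t = x_0 * exp(-theta t) + sigma * int_0^t exp(-theta (t-s)) dB_s.
The Itô integral has mean 0 and (by the Itô isometry) variance sigma^2 * int_0^t exp(-2 theta (t - s)) ds = sigma^2 * (1 - exp(-2 theta t)) / (2 theta).
With theta = 6/5, sigma = 2*sqrt(2), x_0 = -3:
  E[X_t] = -3 * exp(-6/5 t) = -3*exp(-6*t/5)
  Var(X_t) = (2*sqrt(2))^2 * (1 - exp(-2*6/5 t)) / (2 * 6/5) = 10/3 - 10*exp(-12*t/5)/3.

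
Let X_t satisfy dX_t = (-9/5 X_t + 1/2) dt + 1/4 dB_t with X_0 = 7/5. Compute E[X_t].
E[X_t] = 5/18 + 101*exp(-9*t/5)/90

Taking expectations and using E[dB_t] = 0, the mean m(t) = E[X_t] satisfies the ODE m'(t) = a m(t) + b with m(0) = x_0. With a = -9/5, b = 1/2, x_0 = 7/5, the solution is
  m(t) = x_0 * exp(a t) + (b/a) * (exp(a t) - 1)
       = (7/5) * exp((-9/5) t) + ((1/2)/(-9/5)) * (exp((-9/5) t) - 1)
       = 5/18 + 101*exp(-9*t/5)/90.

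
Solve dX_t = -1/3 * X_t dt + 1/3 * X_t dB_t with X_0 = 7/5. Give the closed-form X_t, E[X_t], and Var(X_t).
X_t = 7/5 * exp((-7/18) t + (1/3) B_t); E[X_t] = 7*exp(-t/3)/5; Var(X_t) = (49*exp(t/9) - 49)*exp(-2*t/3)/25

For GBM dX = mu X dt + sigma X dB with X_0 = x_0, apply Itô to Y = log X: dY = (mu - sigma^2/2) dt + sigma dB, so Y_t = log(x_0) + (mu - sigma^2/2) t + sigma B_t and hence X_t = x_0 * exp((mu - sigma^2/2) t + sigma B_t).
With mu = -1/3, sigma = 1/3, x_0 = 7/5, this gives:
  X_t = 7/5 * exp((-7/18) * t + (1/3) * B_t).
Since sigma*B_t ~ Normal(0, sigma^2 t), E[exp(sigma*B_t)] = exp(sigma^2 t / 2); so E[X_t] = x_0 * exp((mu - sigma^2/2) t) * exp(sigma^2 t / 2) = x_0 * exp(mu t) = 7*exp(-t/3)/5.
Var(X_t) = E[X_t^2] - (E[X_t])^2 = x_0^2 * exp(2 mu t) * (exp(sigma^2 t) - 1) = (49*exp(t/9) - 49)*exp(-2*t/3)/25.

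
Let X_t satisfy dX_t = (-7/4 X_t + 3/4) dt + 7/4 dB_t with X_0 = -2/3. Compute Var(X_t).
Var(X_t) = 7/8 - 7*exp(-7*t/2)/8

The variance V(t) = Var(X_t) satisfies V'(t) = 2 a V(t) + c^2 with V(0) = 0 (drift coefficient is linear in X, diffusion is constant). With a = -7/4, c = 7/4, the solution is
  V(t) = (c^2 / (2 a)) * (exp(2 a t) - 1)
       = ((7/4)^2 / (2*(-7/4))) * (exp((-7/2) t) - 1)
       = 7/8 - 7*exp(-7*t/2)/8.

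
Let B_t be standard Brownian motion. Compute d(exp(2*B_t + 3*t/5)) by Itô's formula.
d(exp(2*B_t + 3*t/5)) = (13*exp(2*B_t + 3*t/5)/5) dt + (2*exp(2*B_t + 3*t/5)) dB_t

Itô's formula for f(t, x): d f(t, B_t) = (f_t + (1/2) f_xx) dt + f_x dB_t. Compute partials of f(t, x) = exp(3*t/5 + 2*x):
  f_t(t,x)  = 3*exp(3*t/5 + 2*x)/5
  f_x(t,x)  = 2*exp(3*t/5 + 2*x)
  f_xx(t,x) = 4*exp(3*t/5 + 2*x)
Assemble drift = f_t + (1/2) f_xx = 13*exp(3*t/5 + 2*x)/5 and diffusion = f_x = 2*exp(3*t/5 + 2*x). Substituting x = B_t:
  d(exp(2*B_t + 3*t/5)) = (13*exp(2*B_t + 3*t/5)/5) dt + (2*exp(2*B_t + 3*t/5)) dB_t.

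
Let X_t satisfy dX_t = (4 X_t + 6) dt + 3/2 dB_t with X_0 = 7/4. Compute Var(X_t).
Var(X_t) = 9*exp(8*t)/32 - 9/32

The variance V(t) = Var(X_t) satisfies V'(t) = 2 a V(t) + c^2 with V(0) = 0 (drift coefficient is linear in X, diffusion is constant). With a = 4, c = 3/2, the solution is
  V(t) = (c^2 / (2 a)) * (exp(2 a t) - 1)
       = ((3/2)^2 / (2*4)) * (exp(8 t) - 1)
       = 9*exp(8*t)/32 - 9/32.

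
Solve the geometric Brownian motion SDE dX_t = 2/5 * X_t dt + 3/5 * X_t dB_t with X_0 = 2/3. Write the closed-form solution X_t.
X_t = 2/3 * exp((11/50) * t + (3/5) * B_t)

For GBM dX = mu X dt + sigma X dB with X_0 = x_0, apply Itô to Y = log X: dY = (mu - sigma^2/2) dt + sigma dB, so Y_t = log(x_0) + (mu - sigma^2/2) t + sigma B_t and hence X_t = x_0 * exp((mu - sigma^2/2) t + sigma B_t).
With mu = 2/5, sigma = 3/5, x_0 = 2/3, this gives:
  X_t = 2/3 * exp((11/50) * t + (3/5) * B_t).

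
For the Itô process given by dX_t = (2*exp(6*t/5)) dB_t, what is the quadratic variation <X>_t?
<X>_t = 5*exp(12*t/5)/3 - 5/3

For an Itô process dX_t = a(t) dt + b(t) dB_t, the quadratic variation is <X>_t = int_0^t b(s)^2 ds (the drift term does not contribute). Here b(s) = 2*exp(6*s/5), so
  b(s)^2 = 4*exp(12*s/5).
Integrating from 0 to t:
  <X>_t = int_0^t (4*exp(12*s/5)) ds = 5*exp(12*t/5)/3 - 5/3.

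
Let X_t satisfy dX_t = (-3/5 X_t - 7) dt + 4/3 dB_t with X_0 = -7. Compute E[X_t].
E[X_t] = -35/3 + 14*exp(-3*t/5)/3

Taking expectations and using E[dB_t] = 0, the mean m(t) = E[X_t] satisfies the ODE m'(t) = a m(t) + b with m(0) = x_0. With a = -3/5, b = -7, x_0 = -7, the solution is
  m(t) = x_0 * exp(a t) + (b/a) * (exp(a t) - 1)
       = (-7) * exp((-3/5) t) + ((-7)/(-3/5)) * (exp((-3/5) t) - 1)
       = -35/3 + 14*exp(-3*t/5)/3.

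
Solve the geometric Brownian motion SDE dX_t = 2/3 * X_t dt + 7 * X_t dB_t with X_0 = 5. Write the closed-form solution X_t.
X_t = 5 * exp((-143/6) * t + (7) * B_t)

For GBM dX = mu X dt + sigma X dB with X_0 = x_0, apply Itô to Y = log X: dY = (mu - sigma^2/2) dt + sigma dB, so Y_t = log(x_0) + (mu - sigma^2/2) t + sigma B_t and hence X_t = x_0 * exp((mu - sigma^2/2) t + sigma B_t).
With mu = 2/3, sigma = 7, x_0 = 5, this gives:
  X_t = 5 * exp((-143/6) * t + (7) * B_t).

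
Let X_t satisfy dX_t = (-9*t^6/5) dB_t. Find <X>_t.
<X>_t = 81*t^13/325

For an Itô process dX_t = a(t) dt + b(t) dB_t, the quadratic variation is <X>_t = int_0^t b(s)^2 ds (the drift term does not contribute). Here b(s) = -9*s^6/5, so
  b(s)^2 = 81*s^12/25.
Integrating from 0 to t:
  <X>_t = int_0^t (81*s^12/25) ds = 81*t^13/325.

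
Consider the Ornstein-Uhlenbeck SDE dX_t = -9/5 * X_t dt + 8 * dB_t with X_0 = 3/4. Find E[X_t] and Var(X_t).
E[X_t] = 3*exp(-9*t/5)/4; Var(X_t) = 160/9 - 160*exp(-18*t/5)/9

The OU SDE dX = -theta X dt + sigma dB admits the integrating factor exp(theta t): d(exp(theta t) X_t) = sigma exp(theta t) dB_t. Integrating from 0 to t:
  X_t = x_0 * exp(-theta t) + sigma * int_0^t exp(-theta (t-s)) dB_s.
The Itô integral has mean 0 and (by the Itô isometry) variance sigma^2 * int_0^t exp(-2 theta (t - s)) ds = sigma^2 * (1 - exp(-2 theta t)) / (2 theta).
With theta = 9/5, sigma = 8, x_0 = 3/4:
  E[X_t] = 3/4 * exp(-9/5 t) = 3*exp(-9*t/5)/4
  Var(X_t) = (8)^2 * (1 - exp(-2*9/5 t)) / (2 * 9/5) = 160/9 - 160*exp(-18*t/5)/9.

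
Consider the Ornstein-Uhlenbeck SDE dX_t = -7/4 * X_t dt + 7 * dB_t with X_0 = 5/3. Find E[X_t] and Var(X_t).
E[X_t] = 5*exp(-7*t/4)/3; Var(X_t) = 14 - 14*exp(-7*t/2)

The OU SDE dX = -theta X dt + sigma dB admits the integrating factor exp(theta t): d(exp(theta t) X_t) = sigma exp(theta t) dB_t. Integrating from 0 to t:
  X_t = x_0 * exp(-theta t) + sigma * int_0^t exp(-theta (t-s)) dB_s.
The Itô integral has mean 0 and (by the Itô isometry) variance sigma^2 * int_0^t exp(-2 theta (t - s)) ds = sigma^2 * (1 - exp(-2 theta t)) / (2 theta).
With theta = 7/4, sigma = 7, x_0 = 5/3:
  E[X_t] = 5/3 * exp(-7/4 t) = 5*exp(-7*t/4)/3
  Var(X_t) = (7)^2 * (1 - exp(-2*7/4 t)) / (2 * 7/4) = 14 - 14*exp(-7*t/2).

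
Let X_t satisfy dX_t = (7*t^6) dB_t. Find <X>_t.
<X>_t = 49*t^13/13

For an Itô process dX_t = a(t) dt + b(t) dB_t, the quadratic variation is <X>_t = int_0^t b(s)^2 ds (the drift term does not contribute). Here b(s) = 7*s^6, so
  b(s)^2 = 49*s^12.
Integrating from 0 to t:
  <X>_t = int_0^t (49*s^12) ds = 49*t^13/13.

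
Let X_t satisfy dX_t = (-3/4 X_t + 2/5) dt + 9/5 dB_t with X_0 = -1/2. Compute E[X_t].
E[X_t] = 8/15 - 31*exp(-3*t/4)/30

Taking expectations and using E[dB_t] = 0, the mean m(t) = E[X_t] satisfies the ODE m'(t) = a m(t) + b with m(0) = x_0. With a = -3/4, b = 2/5, x_0 = -1/2, the solution is
  m(t) = x_0 * exp(a t) + (b/a) * (exp(a t) - 1)
       = (-1/2) * exp((-3/4) t) + ((2/5)/(-3/4)) * (exp((-3/4) t) - 1)
       = 8/15 - 31*exp(-3*t/4)/30.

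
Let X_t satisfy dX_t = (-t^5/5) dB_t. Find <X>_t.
<X>_t = t^11/275

For an Itô process dX_t = a(t) dt + b(t) dB_t, the quadratic variation is <X>_t = int_0^t b(s)^2 ds (the drift term does not contribute). Here b(s) = -s^5/5, so
  b(s)^2 = s^10/25.
Integrating from 0 to t:
  <X>_t = int_0^t (s^10/25) ds = t^11/275.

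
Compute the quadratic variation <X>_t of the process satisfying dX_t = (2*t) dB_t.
<X>_t = 4*t^3/3

For an Itô process dX_t = a(t) dt + b(t) dB_t, the quadratic variation is <X>_t = int_0^t b(s)^2 ds (the drift term does not contribute). Here b(s) = 2*s, so
  b(s)^2 = 4*s^2.
Integrating from 0 to t:
  <X>_t = int_0^t (4*s^2) ds = 4*t^3/3.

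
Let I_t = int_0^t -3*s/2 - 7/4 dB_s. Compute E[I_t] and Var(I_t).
E[I_t] = 0; Var(I_t) = t*(12*t^2 + 42*t + 49)/16

The Itô integral of a deterministic integrand f(s) has mean 0 because each increment f(s) * (B_{s+ds} - B_s) has mean 0. By the Itô isometry:
  Var( int_0^t f(s) dB_s ) = E[ (int_0^t f(s) dB_s)^2 ] = int_0^t f(s)^2 ds.
Here f(s) = -3*s/2 - 7/4, so f(s)^2 = (6*s + 7)^2/16. Integrate:
  int_0^t ((6*s + 7)^2/16) ds = t*(12*t^2 + 42*t + 49)/16.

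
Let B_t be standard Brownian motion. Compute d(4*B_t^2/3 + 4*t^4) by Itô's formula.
d(4*B_t^2/3 + 4*t^4) = (16*t^3 + 4/3) dt + (8*B_t/3) dB_t

Itô's formula for f(t, x): d f(t, B_t) = (f_t + (1/2) f_xx) dt + f_x dB_t. Compute partials of f(t, x) = 4*t^4 + 4*x^2/3:
  f_t(t,x)  = 16*t^3
  f_x(t,x)  = 8*x/3
  f_xx(t,x) = 8/3
Assemble drift = f_t + (1/2) f_xx = 16*t^3 + 4/3 and diffusion = f_x = 8*x/3. Substituting x = B_t:
  d(4*B_t^2/3 + 4*t^4) = (16*t^3 + 4/3) dt + (8*B_t/3) dB_t.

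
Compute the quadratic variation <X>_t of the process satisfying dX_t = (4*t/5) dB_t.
<X>_t = 16*t^3/75

For an Itô process dX_t = a(t) dt + b(t) dB_t, the quadratic variation is <X>_t = int_0^t b(s)^2 ds (the drift term does not contribute). Here b(s) = 4*s/5, so
  b(s)^2 = 16*s^2/25.
Integrating from 0 to t:
  <X>_t = int_0^t (16*s^2/25) ds = 16*t^3/75.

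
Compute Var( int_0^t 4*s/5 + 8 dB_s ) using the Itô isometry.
Var = 16*t*(t^2 + 30*t + 300)/75

The Itô integral of a deterministic integrand f(s) has mean 0 because each increment f(s) * (B_{s+ds} - B_s) has mean 0. By the Itô isometry:
  Var( int_0^t f(s) dB_s ) = E[ (int_0^t f(s) dB_s)^2 ] = int_0^t f(s)^2 ds.
Here f(s) = 4*s/5 + 8, so f(s)^2 = 16*(s + 10)^2/25. Integrate:
  int_0^t (16*(s + 10)^2/25) ds = 16*t*(t^2 + 30*t + 300)/75.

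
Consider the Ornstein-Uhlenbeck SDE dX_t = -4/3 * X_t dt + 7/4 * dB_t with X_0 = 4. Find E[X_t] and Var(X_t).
E[X_t] = 4*exp(-4*t/3); Var(X_t) = 147/128 - 147*exp(-8*t/3)/128

The OU SDE dX = -theta X dt + sigma dB admits the integrating factor exp(theta t): d(exp(theta t) X_t) = sigma exp(theta t) dB_t. Integrating from 0 to t:
  X_t = x_0 * exp(-theta t) + sigma * int_0^t exp(-theta (t-s)) dB_s.
The Itô integral has mean 0 and (by the Itô isometry) variance sigma^2 * int_0^t exp(-2 theta (t - s)) ds = sigma^2 * (1 - exp(-2 theta t)) / (2 theta).
With theta = 4/3, sigma = 7/4, x_0 = 4:
  E[X_t] = 4 * exp(-4/3 t) = 4*exp(-4*t/3)
  Var(X_t) = (7/4)^2 * (1 - exp(-2*4/3 t)) / (2 * 4/3) = 147/128 - 147*exp(-8*t/3)/128.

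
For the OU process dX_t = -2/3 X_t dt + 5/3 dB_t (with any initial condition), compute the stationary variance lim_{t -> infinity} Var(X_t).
lim Var(X_t) = 25/12

The OU SDE dX = -theta X dt + sigma dB admits the integrating factor exp(theta t): d(exp(theta t) X_t) = sigma exp(theta t) dB_t. Integrating from 0 to t gives X_t = x_0 * exp(-theta t) + sigma * int_0^t exp(-theta (t-s)) dB_s for any initial x_0. The Itô integral has variance (by the Itô isometry) sigma^2 * int_0^t exp(-2 theta (t - s)) ds = sigma^2 * (1 - exp(-2 theta t)) / (2 theta), independent of x_0.
With theta = 2/3, sigma = 5/3:
  Var(X_t) = (5/3)^2 * (1 - exp(-2*2/3 t)) / (2 * 2/3) = 25/12 - 25*exp(-4*t/3)/12.
As t -> infinity, exp(-2*2/3 t) -> 0, so the stationary variance is sigma^2 / (2 theta) = 25/12.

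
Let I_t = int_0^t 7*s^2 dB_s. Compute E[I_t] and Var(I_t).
E[I_t] = 0; Var(I_t) = 49*t^5/5

The Itô integral of a deterministic integrand f(s) has mean 0 because each increment f(s) * (B_{s+ds} - B_s) has mean 0. By the Itô isometry:
  Var( int_0^t f(s) dB_s ) = E[ (int_0^t f(s) dB_s)^2 ] = int_0^t f(s)^2 ds.
Here f(s) = 7*s^2, so f(s)^2 = 49*s^4. Integrate:
  int_0^t (49*s^4) ds = 49*t^5/5.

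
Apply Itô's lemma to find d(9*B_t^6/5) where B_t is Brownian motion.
d(9*B_t^6/5) = (27*B_t^4) dt + (54*B_t^5/5) dB_t

Itô's formula for f(B_t) gives d f(B_t) = f'(B_t) dB_t + (1/2) f''(B_t) dt. Compute derivatives of f(x) = 9*x^6/5:
  f'(x)  = 54*x^5/5
  f''(x) = 54*x^4
Substitute x = B_t and multiply the f'' term by 1/2:
  drift     = (1/2) * (54*x^4) evaluated at B_t = 27*B_t^4
  diffusion = (54*x^5/5) evaluated at B_t = 54*B_t^5/5
Therefore d(9*B_t^6/5) = (27*B_t^4) dt + (54*B_t^5/5) dB_t.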